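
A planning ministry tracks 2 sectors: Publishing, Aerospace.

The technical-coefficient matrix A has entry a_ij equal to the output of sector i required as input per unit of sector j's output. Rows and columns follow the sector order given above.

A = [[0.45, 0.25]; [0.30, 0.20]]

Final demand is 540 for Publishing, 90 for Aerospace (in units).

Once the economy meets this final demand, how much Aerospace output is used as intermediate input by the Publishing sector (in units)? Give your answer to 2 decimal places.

I − A =
  [   0.55    -0.25]
  [  -0.30     0.80]
det(I−A) = (0.55)(0.80) − (-0.25)(-0.30) = 0.3650
adj(I−A) = [[0.80, 0.25], [0.30, 0.55]]
(I − A)⁻¹ = adj(I−A) / det(I−A) ≈
  [   2.1918     0.6849]
  [   0.8219     1.5068]
First solve x = (I − A)⁻¹ d = adj(I−A)·d / det(I−A); in particular x_P = (0.80·540 + 0.25·90) / 0.3650 = 454.50 / 0.3650 ≈ 1245.2055.
Intermediate flow from A to P: z_AP = a_AP · x_P = 0.30 × 454.50 / 0.3650 = 136.35 / 0.3650 ≈ 373.56.

z_AP = 373.56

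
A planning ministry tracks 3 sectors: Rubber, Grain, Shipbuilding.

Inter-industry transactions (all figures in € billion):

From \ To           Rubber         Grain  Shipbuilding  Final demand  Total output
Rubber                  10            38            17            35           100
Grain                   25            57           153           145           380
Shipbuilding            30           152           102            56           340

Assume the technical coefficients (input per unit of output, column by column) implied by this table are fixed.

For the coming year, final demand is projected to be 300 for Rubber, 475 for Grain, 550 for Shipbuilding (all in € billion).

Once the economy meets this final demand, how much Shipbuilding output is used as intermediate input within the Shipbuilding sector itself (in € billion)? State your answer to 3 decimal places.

Technical coefficients a_ij = z_ij / X_j:
  a_RR = 10/100 = 0.10, a_GR = 25/100 = 0.25, a_SR = 30/100 = 0.30
  a_RG = 38/380 = 0.10, a_GG = 57/380 = 0.15, a_SG = 152/380 = 0.40
  a_RS = 17/340 = 0.05, a_GS = 153/340 = 0.45, a_SS = 102/340 = 0.30
I − A =
  [   0.90    -0.10    -0.05]
  [  -0.25     0.85    -0.45]
  [  -0.30    -0.40     0.70]
Cofactors of I−A, C_ij = (−1)^(i+j)·(minor ij) (rows/columns in the sector order above):
  C_11 = (0.85)(0.70) − (-0.45)(-0.40) = 0.4150
  C_12 = −[(-0.25)(0.70) − (-0.45)(-0.30)] = 0.3100
  C_13 = (-0.25)(-0.40) − (0.85)(-0.30) = 0.3550
  C_21 = −[(-0.10)(0.70) − (-0.05)(-0.40)] = 0.0900
  C_22 = (0.90)(0.70) − (-0.05)(-0.30) = 0.6150
  C_23 = −[(0.90)(-0.40) − (-0.10)(-0.30)] = 0.3900
  C_31 = (-0.10)(-0.45) − (-0.05)(0.85) = 0.0875
  C_32 = −[(0.90)(-0.45) − (-0.05)(-0.25)] = 0.4175
  C_33 = (0.90)(0.85) − (-0.10)(-0.25) = 0.7400
det(I−A) = Σ_j (I−A)_1j·C_1j = (0.90)(0.4150) + (-0.10)(0.3100) + (-0.05)(0.3550) = 0.32475
adj(I−A) = Cᵀ =
  [ 0.4150   0.0900   0.0875]
  [ 0.3100   0.6150   0.4175]
  [ 0.3550   0.3900   0.7400]
(I − A)⁻¹ = adj(I−A) / det(I−A) ≈
  [   1.2779     0.2771     0.2694]
  [   0.9546     1.8938     1.2856]
  [   1.0931     1.2009     2.2787]
First solve x = (I − A)⁻¹ d = adj(I−A)·d / det(I−A); in particular x_S = (0.3550·300 + 0.3900·475 + 0.7400·550) / 0.32475 = 698.75 / 0.32475 ≈ 2151.65512.
Intermediate flow from S to S: z_SS = a_SS · x_S = 0.30 × 698.75 / 0.32475 = 209.625 / 0.32475 ≈ 645.497.

z_SS = 645.497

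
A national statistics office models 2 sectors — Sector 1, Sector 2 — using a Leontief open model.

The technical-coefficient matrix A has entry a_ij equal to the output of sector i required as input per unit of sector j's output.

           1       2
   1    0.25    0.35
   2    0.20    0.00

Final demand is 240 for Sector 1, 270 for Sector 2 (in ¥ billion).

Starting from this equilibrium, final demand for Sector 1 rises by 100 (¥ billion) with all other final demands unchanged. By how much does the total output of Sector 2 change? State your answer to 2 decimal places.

Δx_2 = 29.41

I − A =
  [   0.75    -0.35]
  [  -0.20     1.00]
det(I−A) = (0.75)(1.00) − (-0.35)(-0.20) = 0.6800
adj(I−A) = [[1.00, 0.35], [0.20, 0.75]]
(I − A)⁻¹ = adj(I−A) / det(I−A) ≈
  [   1.4706     0.5147]
  [   0.2941     1.1029]
Δx = (I − A)⁻¹ Δd with Δd having +100 in the Sector 1 component and 0 elsewhere.
So Δx_2 = L_21 · (+100), where L_21 = adj(I−A)_21 / det(I−A) = 0.20 / 0.6800.
Δx_2 = 0.20 × (+100) / 0.6800 = 20.00 / 0.6800 ≈ 29.41.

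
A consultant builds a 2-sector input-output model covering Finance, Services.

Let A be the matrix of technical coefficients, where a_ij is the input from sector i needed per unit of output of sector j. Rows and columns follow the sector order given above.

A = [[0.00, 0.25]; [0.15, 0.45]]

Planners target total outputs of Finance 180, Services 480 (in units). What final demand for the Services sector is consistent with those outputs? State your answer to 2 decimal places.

I − A =
  [   1.00    -0.25]
  [  -0.15     0.55]
d = (I − A) x:
  d_1 = (+1.00)·180 + (-0.25)·480 = 60.00
  d_2 = (-0.15)·180 + (+0.55)·480 = 237.00

d_2 = 237.00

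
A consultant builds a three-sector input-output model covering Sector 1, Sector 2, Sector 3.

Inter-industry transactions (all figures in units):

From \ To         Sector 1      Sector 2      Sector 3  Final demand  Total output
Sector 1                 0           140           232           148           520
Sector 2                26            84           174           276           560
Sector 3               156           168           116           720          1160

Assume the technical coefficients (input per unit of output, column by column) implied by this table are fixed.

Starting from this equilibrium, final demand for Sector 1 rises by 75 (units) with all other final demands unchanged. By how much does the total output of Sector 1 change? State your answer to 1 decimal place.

Δx_1 = 83.9

Technical coefficients a_ij = z_ij / X_j:
  a_11 = 0/520 = 0.00, a_21 = 26/520 = 0.05, a_31 = 156/520 = 0.30
  a_12 = 140/560 = 0.25, a_22 = 84/560 = 0.15, a_32 = 168/560 = 0.30
  a_13 = 232/1160 = 0.20, a_23 = 174/1160 = 0.15, a_33 = 116/1160 = 0.10
I − A =
  [   1.00    -0.25    -0.20]
  [  -0.05     0.85    -0.15]
  [  -0.30    -0.30     0.90]
Cofactors of I−A, C_ij = (−1)^(i+j)·(minor ij) (rows/columns in the sector order above):
  C_11 = (0.85)(0.90) − (-0.15)(-0.30) = 0.7200
  C_12 = −[(-0.05)(0.90) − (-0.15)(-0.30)] = 0.0900
  C_13 = (-0.05)(-0.30) − (0.85)(-0.30) = 0.2700
  C_21 = −[(-0.25)(0.90) − (-0.20)(-0.30)] = 0.2850
  C_22 = (1.00)(0.90) − (-0.20)(-0.30) = 0.8400
  C_23 = −[(1.00)(-0.30) − (-0.25)(-0.30)] = 0.3750
  C_31 = (-0.25)(-0.15) − (-0.20)(0.85) = 0.2075
  C_32 = −[(1.00)(-0.15) − (-0.20)(-0.05)] = 0.1600
  C_33 = (1.00)(0.85) − (-0.25)(-0.05) = 0.8375
det(I−A) = Σ_j (I−A)_1j·C_1j = (1.00)(0.7200) + (-0.25)(0.0900) + (-0.20)(0.2700) = 0.6435
adj(I−A) = Cᵀ =
  [ 0.7200   0.2850   0.2075]
  [ 0.0900   0.8400   0.1600]
  [ 0.2700   0.3750   0.8375]
(I − A)⁻¹ = adj(I−A) / det(I−A) ≈
  [   1.1189     0.4429     0.3225]
  [   0.1399     1.3054     0.2486]
  [   0.4196     0.5828     1.3015]
Δx = (I − A)⁻¹ Δd with Δd having +75 in the Sector 1 component and 0 elsewhere.
So Δx_1 = L_11 · (+75), where L_11 = adj(I−A)_11 / det(I−A) = 0.7200 / 0.6435.
Δx_1 = 0.7200 × (+75) / 0.6435 = 54.00 / 0.6435 ≈ 83.9.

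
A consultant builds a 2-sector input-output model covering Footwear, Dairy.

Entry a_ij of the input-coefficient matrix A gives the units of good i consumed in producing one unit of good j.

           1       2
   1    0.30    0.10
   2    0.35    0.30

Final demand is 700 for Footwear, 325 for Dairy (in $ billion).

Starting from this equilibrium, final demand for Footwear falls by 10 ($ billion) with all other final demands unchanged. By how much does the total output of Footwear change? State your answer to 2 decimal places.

I − A =
  [   0.70    -0.10]
  [  -0.35     0.70]
det(I−A) = (0.70)(0.70) − (-0.10)(-0.35) = 0.4550
adj(I−A) = [[0.70, 0.10], [0.35, 0.70]]
(I − A)⁻¹ = adj(I−A) / det(I−A) ≈
  [   1.5385     0.2198]
  [   0.7692     1.5385]
Δx = (I − A)⁻¹ Δd with Δd having -10 in the Footwear component and 0 elsewhere.
So Δx_1 = L_11 · (-10), where L_11 = adj(I−A)_11 / det(I−A) = 0.70 / 0.4550.
Δx_1 = 0.70 × (-10) / 0.4550 = -7.00 / 0.4550 ≈ -15.38.

Δx_1 = -15.38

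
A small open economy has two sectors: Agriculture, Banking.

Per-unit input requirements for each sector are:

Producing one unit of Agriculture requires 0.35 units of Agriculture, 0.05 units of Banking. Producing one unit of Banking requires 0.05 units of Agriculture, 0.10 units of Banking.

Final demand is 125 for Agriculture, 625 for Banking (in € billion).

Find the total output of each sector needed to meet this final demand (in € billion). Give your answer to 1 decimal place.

x_1 = 246.8, x_2 = 708.2

I − A =
  [   0.65    -0.05]
  [  -0.05     0.90]
det(I−A) = (0.65)(0.90) − (-0.05)(-0.05) = 0.5825
adj(I−A) = [[0.90, 0.05], [0.05, 0.65]]
(I − A)⁻¹ = adj(I−A) / det(I−A) ≈
  [   1.5451     0.0858]
  [   0.0858     1.1159]
x = (I − A)⁻¹ d = adj(I−A)·d / det(I−A), with det(I−A) = 0.5825:
  x_1 = (0.90·125 + 0.05·625) / 0.5825 = 143.75 / 0.5825 ≈ 246.8
  x_2 = (0.05·125 + 0.65·625) / 0.5825 = 412.50 / 0.5825 ≈ 708.2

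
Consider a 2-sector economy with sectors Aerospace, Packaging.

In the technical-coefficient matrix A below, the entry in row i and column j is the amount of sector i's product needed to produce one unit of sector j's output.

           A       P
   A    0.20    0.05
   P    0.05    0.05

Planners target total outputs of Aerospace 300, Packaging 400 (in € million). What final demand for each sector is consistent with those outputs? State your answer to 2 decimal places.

d_A = 220.00, d_P = 365.00

I − A =
  [   0.80    -0.05]
  [  -0.05     0.95]
d = (I − A) x:
  d_A = (+0.80)·300 + (-0.05)·400 = 220.00
  d_P = (-0.05)·300 + (+0.95)·400 = 365.00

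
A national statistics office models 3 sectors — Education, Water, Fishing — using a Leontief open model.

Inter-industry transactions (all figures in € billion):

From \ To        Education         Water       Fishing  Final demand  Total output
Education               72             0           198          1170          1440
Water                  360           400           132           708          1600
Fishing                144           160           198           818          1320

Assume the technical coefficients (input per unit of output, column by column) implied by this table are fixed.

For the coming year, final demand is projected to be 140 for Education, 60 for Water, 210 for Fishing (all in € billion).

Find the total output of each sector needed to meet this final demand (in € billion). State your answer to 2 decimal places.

Technical coefficients a_ij = z_ij / X_j:
  a_EE = 72/1440 = 0.05, a_WE = 360/1440 = 0.25, a_FE = 144/1440 = 0.10
  a_EW = 0/1600 = 0.00, a_WW = 400/1600 = 0.25, a_FW = 160/1600 = 0.10
  a_EF = 198/1320 = 0.15, a_WF = 132/1320 = 0.10, a_FF = 198/1320 = 0.15
I − A =
  [   0.95     0.00    -0.15]
  [  -0.25     0.75    -0.10]
  [  -0.10    -0.10     0.85]
Cofactors of I−A, C_ij = (−1)^(i+j)·(minor ij) (rows/columns in the sector order above):
  C_11 = (0.75)(0.85) − (-0.10)(-0.10) = 0.6275
  C_12 = −[(-0.25)(0.85) − (-0.10)(-0.10)] = 0.2225
  C_13 = (-0.25)(-0.10) − (0.75)(-0.10) = 0.1000
  C_21 = −[(0.00)(0.85) − (-0.15)(-0.10)] = 0.0150
  C_22 = (0.95)(0.85) − (-0.15)(-0.10) = 0.7925
  C_23 = −[(0.95)(-0.10) − (0.00)(-0.10)] = 0.0950
  C_31 = (0.00)(-0.10) − (-0.15)(0.75) = 0.1125
  C_32 = −[(0.95)(-0.10) − (-0.15)(-0.25)] = 0.1325
  C_33 = (0.95)(0.75) − (0.00)(-0.25) = 0.7125
det(I−A) = Σ_j (I−A)_1j·C_1j = (0.95)(0.6275) + (0.00)(0.2225) + (-0.15)(0.1000) = 0.581125
adj(I−A) = Cᵀ =
  [ 0.6275   0.0150   0.1125]
  [ 0.2225   0.7925   0.1325]
  [ 0.1000   0.0950   0.7125]
(I − A)⁻¹ = adj(I−A) / det(I−A) ≈
  [   1.0798     0.0258     0.1936]
  [   0.3829     1.3637     0.2280]
  [   0.1721     0.1635     1.2261]
x = (I − A)⁻¹ d = adj(I−A)·d / det(I−A), with det(I−A) = 0.581125:
  x_E = (0.6275·140 + 0.0150·60 + 0.1125·210) / 0.581125 = 112.375 / 0.581125 ≈ 193.37
  x_W = (0.2225·140 + 0.7925·60 + 0.1325·210) / 0.581125 = 106.525 / 0.581125 ≈ 183.31
  x_F = (0.1000·140 + 0.0950·60 + 0.7125·210) / 0.581125 = 169.325 / 0.581125 ≈ 291.37

x_E = 193.37, x_W = 183.31, x_F = 291.37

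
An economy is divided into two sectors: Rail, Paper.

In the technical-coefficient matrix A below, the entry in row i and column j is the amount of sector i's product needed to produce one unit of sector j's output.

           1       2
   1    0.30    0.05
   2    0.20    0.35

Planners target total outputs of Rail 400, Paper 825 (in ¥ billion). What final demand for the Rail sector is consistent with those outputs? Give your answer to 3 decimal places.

d_1 = 238.750

I − A =
  [   0.70    -0.05]
  [  -0.20     0.65]
d = (I − A) x:
  d_1 = (+0.70)·400 + (-0.05)·825 = 238.750
  d_2 = (-0.20)·400 + (+0.65)·825 = 456.250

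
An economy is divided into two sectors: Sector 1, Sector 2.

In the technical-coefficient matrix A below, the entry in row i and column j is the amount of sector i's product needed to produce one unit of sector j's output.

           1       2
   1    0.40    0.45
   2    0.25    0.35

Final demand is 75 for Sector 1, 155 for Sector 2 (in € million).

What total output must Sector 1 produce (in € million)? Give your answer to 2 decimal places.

x_1 = 427.03

I − A =
  [   0.60    -0.45]
  [  -0.25     0.65]
det(I−A) = (0.60)(0.65) − (-0.45)(-0.25) = 0.2775
adj(I−A) = [[0.65, 0.45], [0.25, 0.60]]
(I − A)⁻¹ = adj(I−A) / det(I−A) ≈
  [   2.3423     1.6216]
  [   0.9009     2.1622]
x = (I − A)⁻¹ d = adj(I−A)·d / det(I−A), with det(I−A) = 0.2775:
  x_1 = (0.65·75 + 0.45·155) / 0.2775 = 118.50 / 0.2775 ≈ 427.03
  x_2 = (0.25·75 + 0.60·155) / 0.2775 = 111.75 / 0.2775 ≈ 402.70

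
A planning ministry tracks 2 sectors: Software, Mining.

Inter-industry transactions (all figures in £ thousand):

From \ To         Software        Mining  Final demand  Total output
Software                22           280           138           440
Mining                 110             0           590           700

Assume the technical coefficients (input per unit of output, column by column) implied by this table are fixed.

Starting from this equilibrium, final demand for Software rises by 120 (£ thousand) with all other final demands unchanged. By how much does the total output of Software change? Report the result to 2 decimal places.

Technical coefficients a_ij = z_ij / X_j:
  a_11 = 22/440 = 0.05, a_21 = 110/440 = 0.25
  a_12 = 280/700 = 0.40, a_22 = 0/700 = 0.00
I − A =
  [   0.95    -0.40]
  [  -0.25     1.00]
det(I−A) = (0.95)(1.00) − (-0.40)(-0.25) = 0.8500
adj(I−A) = [[1.00, 0.40], [0.25, 0.95]]
(I − A)⁻¹ = adj(I−A) / det(I−A) ≈
  [   1.1765     0.4706]
  [   0.2941     1.1176]
Δx = (I − A)⁻¹ Δd with Δd having +120 in the Software component and 0 elsewhere.
So Δx_1 = L_11 · (+120), where L_11 = adj(I−A)_11 / det(I−A) = 1.00 / 0.8500.
Δx_1 = 1.00 × (+120) / 0.8500 = 120.00 / 0.8500 ≈ 141.18.

Δx_1 = 141.18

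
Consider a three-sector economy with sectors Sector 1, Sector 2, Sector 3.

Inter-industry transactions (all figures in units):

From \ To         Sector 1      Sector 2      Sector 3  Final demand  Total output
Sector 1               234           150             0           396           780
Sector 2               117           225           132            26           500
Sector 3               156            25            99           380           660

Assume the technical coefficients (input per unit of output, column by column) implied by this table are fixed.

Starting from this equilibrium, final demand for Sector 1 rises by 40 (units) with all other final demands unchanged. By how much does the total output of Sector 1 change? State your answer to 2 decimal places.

Technical coefficients a_ij = z_ij / X_j:
  a_11 = 234/780 = 0.30, a_21 = 117/780 = 0.15, a_31 = 156/780 = 0.20
  a_12 = 150/500 = 0.30, a_22 = 225/500 = 0.45, a_32 = 25/500 = 0.05
  a_13 = 0/660 = 0.00, a_23 = 132/660 = 0.20, a_33 = 99/660 = 0.15
I − A =
  [   0.70    -0.30     0.00]
  [  -0.15     0.55    -0.20]
  [  -0.20    -0.05     0.85]
Cofactors of I−A, C_ij = (−1)^(i+j)·(minor ij) (rows/columns in the sector order above):
  C_11 = (0.55)(0.85) − (-0.20)(-0.05) = 0.4575
  C_12 = −[(-0.15)(0.85) − (-0.20)(-0.20)] = 0.1675
  C_13 = (-0.15)(-0.05) − (0.55)(-0.20) = 0.1175
  C_21 = −[(-0.30)(0.85) − (0.00)(-0.05)] = 0.2550
  C_22 = (0.70)(0.85) − (0.00)(-0.20) = 0.5950
  C_23 = −[(0.70)(-0.05) − (-0.30)(-0.20)] = 0.0950
  C_31 = (-0.30)(-0.20) − (0.00)(0.55) = 0.0600
  C_32 = −[(0.70)(-0.20) − (0.00)(-0.15)] = 0.1400
  C_33 = (0.70)(0.55) − (-0.30)(-0.15) = 0.3400
det(I−A) = Σ_j (I−A)_1j·C_1j = (0.70)(0.4575) + (-0.30)(0.1675) + (0.00)(0.1175) = 0.2700
adj(I−A) = Cᵀ =
  [ 0.4575   0.2550   0.0600]
  [ 0.1675   0.5950   0.1400]
  [ 0.1175   0.0950   0.3400]
(I − A)⁻¹ = adj(I−A) / det(I−A) ≈
  [   1.6944     0.9444     0.2222]
  [   0.6204     2.2037     0.5185]
  [   0.4352     0.3519     1.2593]
Δx = (I − A)⁻¹ Δd with Δd having +40 in the Sector 1 component and 0 elsewhere.
So Δx_1 = L_11 · (+40), where L_11 = adj(I−A)_11 / det(I−A) = 0.4575 / 0.2700.
Δx_1 = 0.4575 × (+40) / 0.2700 = 18.30 / 0.2700 ≈ 67.78.

Δx_1 = 67.78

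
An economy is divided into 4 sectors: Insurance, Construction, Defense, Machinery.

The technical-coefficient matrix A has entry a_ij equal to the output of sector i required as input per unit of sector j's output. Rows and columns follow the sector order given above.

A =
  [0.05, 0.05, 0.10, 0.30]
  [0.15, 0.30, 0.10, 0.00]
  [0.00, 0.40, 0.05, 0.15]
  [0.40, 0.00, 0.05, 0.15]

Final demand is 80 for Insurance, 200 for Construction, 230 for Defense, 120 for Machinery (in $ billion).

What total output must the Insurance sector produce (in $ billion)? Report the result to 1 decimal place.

I − A =
  [   0.95    -0.05    -0.10    -0.30]
  [  -0.15     0.70    -0.10     0.00]
  [   0.00    -0.40     0.95    -0.15]
  [  -0.40     0.00    -0.05     0.85]
Compute the cofactors C_ij = (−1)^(i+j)·(3×3 minor ij) of I−A; the adjugate is their transpose:
adj(I−A) = Cᵀ =
  [ 0.526000   0.080000   0.074250   0.198750]
  [ 0.126000   0.640000   0.083750   0.059250]
  [ 0.093000   0.278000   0.474875   0.116625]
  [ 0.253000   0.054000   0.062875   0.580625]
det(I−A) = Σ_j (I−A)_1j·C_1j = (0.95)(0.526000) + (-0.05)(0.126000) + (-0.10)(0.093000) + (-0.30)(0.253000) = 0.4082
(I − A)⁻¹ = adj(I−A) / det(I−A) ≈
  [   1.2886     0.1960     0.1819     0.4869]
  [   0.3087     1.5679     0.2052     0.1451]
  [   0.2278     0.6810     1.1633     0.2857]
  [   0.6198     0.1323     0.1540     1.4224]
x = (I − A)⁻¹ d = adj(I−A)·d / det(I−A), with det(I−A) = 0.4082:
  x_I = (0.526000·80 + 0.080000·200 + 0.074250·230 + 0.198750·120) / 0.4082 = 99.0075 / 0.4082 ≈ 242.5
  x_C = (0.126000·80 + 0.640000·200 + 0.083750·230 + 0.059250·120) / 0.4082 = 164.4525 / 0.4082 ≈ 402.9
  x_D = (0.093000·80 + 0.278000·200 + 0.474875·230 + 0.116625·120) / 0.4082 = 186.25625 / 0.4082 ≈ 456.3
  x_M = (0.253000·80 + 0.054000·200 + 0.062875·230 + 0.580625·120) / 0.4082 = 115.17625 / 0.4082 ≈ 282.2

x_I = 242.5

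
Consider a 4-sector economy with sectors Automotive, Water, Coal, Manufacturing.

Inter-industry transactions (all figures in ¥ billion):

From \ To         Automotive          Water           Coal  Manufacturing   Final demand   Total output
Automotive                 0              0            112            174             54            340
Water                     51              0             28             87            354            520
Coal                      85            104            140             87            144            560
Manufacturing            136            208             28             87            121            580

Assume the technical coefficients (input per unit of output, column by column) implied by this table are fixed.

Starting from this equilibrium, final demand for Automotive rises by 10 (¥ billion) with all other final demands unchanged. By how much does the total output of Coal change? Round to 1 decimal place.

Δx_C = 7.5

Technical coefficients a_ij = z_ij / X_j:
  a_AA = 0/340 = 0.00, a_WA = 51/340 = 0.15, a_CA = 85/340 = 0.25, a_MA = 136/340 = 0.40
  a_AW = 0/520 = 0.00, a_WW = 0/520 = 0.00, a_CW = 104/520 = 0.20, a_MW = 208/520 = 0.40
  a_AC = 112/560 = 0.20, a_WC = 28/560 = 0.05, a_CC = 140/560 = 0.25, a_MC = 28/560 = 0.05
  a_AM = 174/580 = 0.30, a_WM = 87/580 = 0.15, a_CM = 87/580 = 0.15, a_MM = 87/580 = 0.15
I − A =
  [   1.00     0.00    -0.20    -0.30]
  [  -0.15     1.00    -0.05    -0.15]
  [  -0.25    -0.20     0.75    -0.15]
  [  -0.40    -0.40    -0.05     0.85]
Compute the cofactors C_ij = (−1)^(i+j)·(3×3 minor ij) of I−A; the adjugate is their transpose:
adj(I−A) = Cᵀ =
  [ 0.57200   0.13900   0.17900   0.25800]
  [ 0.15500   0.48175   0.08375   0.15450]
  [ 0.30400   0.23600   0.65200   0.26400]
  [ 0.36000   0.30600   0.16200   0.68400]
det(I−A) = Σ_j (I−A)_1j·C_1j = (1.00)(0.57200) + (0.00)(0.15500) + (-0.20)(0.30400) + (-0.30)(0.36000) = 0.4032
(I − A)⁻¹ = adj(I−A) / det(I−A) ≈
  [   1.4187     0.3447     0.4439     0.6399]
  [   0.3844     1.1948     0.2077     0.3832]
  [   0.7540     0.5853     1.6171     0.6548]
  [   0.8929     0.7589     0.4018     1.6964]
Δx = (I − A)⁻¹ Δd with Δd having +10 in the Automotive component and 0 elsewhere.
So Δx_C = L_CA · (+10), where L_CA = adj(I−A)_CA / det(I−A) = 0.30400 / 0.4032.
Δx_C = 0.30400 × (+10) / 0.4032 = 3.04 / 0.4032 ≈ 7.5.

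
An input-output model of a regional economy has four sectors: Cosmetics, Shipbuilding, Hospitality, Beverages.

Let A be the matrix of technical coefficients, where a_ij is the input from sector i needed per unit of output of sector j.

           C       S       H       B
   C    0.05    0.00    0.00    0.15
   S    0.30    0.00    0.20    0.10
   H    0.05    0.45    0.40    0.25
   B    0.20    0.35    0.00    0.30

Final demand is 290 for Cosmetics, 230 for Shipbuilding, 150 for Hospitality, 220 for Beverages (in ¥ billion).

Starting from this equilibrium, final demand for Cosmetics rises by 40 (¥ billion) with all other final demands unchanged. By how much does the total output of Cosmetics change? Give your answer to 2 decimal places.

I − A =
  [   0.95     0.00     0.00    -0.15]
  [  -0.30     1.00    -0.20    -0.10]
  [  -0.05    -0.45     0.60    -0.25]
  [  -0.20    -0.35     0.00     0.70]
Compute the cofactors C_ij = (−1)^(i+j)·(3×3 minor ij) of I−A; the adjugate is their transpose:
adj(I−A) = Cᵀ =
  [ 0.3185   0.0315   0.0105   0.0765]
  [ 0.1550   0.3810   0.1270   0.1330]
  [ 0.2130   0.3715   0.5860   0.3080]
  [ 0.1685   0.1995   0.0665   0.4845]
det(I−A) = Σ_j (I−A)_1j·C_1j = (0.95)(0.3185) + (0.00)(0.1550) + (0.00)(0.2130) + (-0.15)(0.1685) = 0.2773
(I − A)⁻¹ = adj(I−A) / det(I−A) ≈
  [   1.1486     0.1136     0.0379     0.2759]
  [   0.5590     1.3740     0.4580     0.4796]
  [   0.7681     1.3397     2.1132     1.1107]
  [   0.6076     0.7194     0.2398     1.7472]
Δx = (I − A)⁻¹ Δd with Δd having +40 in the Cosmetics component and 0 elsewhere.
So Δx_C = L_CC · (+40), where L_CC = adj(I−A)_CC / det(I−A) = 0.3185 / 0.2773.
Δx_C = 0.3185 × (+40) / 0.2773 = 12.74 / 0.2773 ≈ 45.94.

Δx_C = 45.94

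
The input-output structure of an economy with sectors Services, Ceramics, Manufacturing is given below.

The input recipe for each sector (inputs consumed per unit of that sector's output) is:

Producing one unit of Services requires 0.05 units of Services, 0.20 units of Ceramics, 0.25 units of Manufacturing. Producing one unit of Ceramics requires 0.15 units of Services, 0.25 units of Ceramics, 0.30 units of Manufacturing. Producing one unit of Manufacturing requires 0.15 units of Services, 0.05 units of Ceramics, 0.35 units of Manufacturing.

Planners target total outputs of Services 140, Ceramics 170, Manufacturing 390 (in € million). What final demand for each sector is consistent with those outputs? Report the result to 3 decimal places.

d_1 = 49.000, d_2 = 80.000, d_3 = 167.500

I − A =
  [   0.95    -0.15    -0.15]
  [  -0.20     0.75    -0.05]
  [  -0.25    -0.30     0.65]
d = (I − A) x:
  d_1 = (+0.95)·140 + (-0.15)·170 + (-0.15)·390 = 49.000
  d_2 = (-0.20)·140 + (+0.75)·170 + (-0.05)·390 = 80.000
  d_3 = (-0.25)·140 + (-0.30)·170 + (+0.65)·390 = 167.500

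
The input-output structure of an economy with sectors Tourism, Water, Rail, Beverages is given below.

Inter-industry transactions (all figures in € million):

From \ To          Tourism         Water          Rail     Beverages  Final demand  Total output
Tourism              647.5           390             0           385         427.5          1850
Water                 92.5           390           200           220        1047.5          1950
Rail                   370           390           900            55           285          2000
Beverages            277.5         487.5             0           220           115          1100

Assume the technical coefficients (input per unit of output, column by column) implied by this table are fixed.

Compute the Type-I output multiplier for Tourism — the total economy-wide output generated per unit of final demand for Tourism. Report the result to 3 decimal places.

Technical coefficients a_ij = z_ij / X_j:
  a_TT = 647.5/1850 = 0.35, a_WT = 92.5/1850 = 0.05, a_RT = 370/1850 = 0.20, a_BT = 277.5/1850 = 0.15
  a_TW = 390/1950 = 0.20, a_WW = 390/1950 = 0.20, a_RW = 390/1950 = 0.20, a_BW = 487.5/1950 = 0.25
  a_TR = 0/2000 = 0.00, a_WR = 200/2000 = 0.10, a_RR = 900/2000 = 0.45, a_BR = 0/2000 = 0.00
  a_TB = 385/1100 = 0.35, a_WB = 220/1100 = 0.20, a_RB = 55/1100 = 0.05, a_BB = 220/1100 = 0.20
I − A =
  [   0.65    -0.20     0.00    -0.35]
  [  -0.05     0.80    -0.10    -0.20]
  [  -0.20    -0.20     0.55    -0.05]
  [  -0.15    -0.25     0.00     0.80]
Compute the cofactors C_ij = (−1)^(i+j)·(3×3 minor ij) of I−A; the adjugate is their transpose:
adj(I−A) = Cᵀ =
  [ 0.307250   0.136125   0.024750   0.170000]
  [ 0.055250   0.257125   0.046750   0.091375]
  [ 0.138625   0.152625   0.323125   0.119000]
  [ 0.074875   0.105875   0.019250   0.263500]
det(I−A) = Σ_j (I−A)_1j·C_1j = (0.65)(0.307250) + (-0.20)(0.055250) + (0.00)(0.138625) + (-0.35)(0.074875) = 0.16245625
(I − A)⁻¹ = adj(I−A) / det(I−A) ≈
  [   1.8913     0.8379     0.1523     1.0464]
  [   0.3401     1.5827     0.2878     0.5625]
  [   0.8533     0.9395     1.9890     0.7325]
  [   0.4609     0.6517     0.1185     1.6220]
The output multiplier for sector j is the column-j sum of the Leontief inverse (I − A)⁻¹ = adj(I−A) / det(I−A).
Column T of adj(I−A): (0.307250, 0.055250, 0.138625, 0.074875); det(I−A) = 0.16245625.
m_T = (0.307250 + 0.055250 + 0.138625 + 0.074875) / 0.16245625 = 0.576 / 0.16245625 ≈ 3.546.

m_T = 3.546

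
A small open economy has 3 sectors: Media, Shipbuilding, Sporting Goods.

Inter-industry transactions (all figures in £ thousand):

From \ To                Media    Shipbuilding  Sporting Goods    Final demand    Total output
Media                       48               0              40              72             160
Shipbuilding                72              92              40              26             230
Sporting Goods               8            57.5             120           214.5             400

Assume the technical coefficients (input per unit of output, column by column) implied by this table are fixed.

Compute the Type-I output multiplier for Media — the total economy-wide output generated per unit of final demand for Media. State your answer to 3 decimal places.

Technical coefficients a_ij = z_ij / X_j:
  a_11 = 48/160 = 0.30, a_21 = 72/160 = 0.45, a_31 = 8/160 = 0.05
  a_12 = 0/230 = 0.00, a_22 = 92/230 = 0.40, a_32 = 57.5/230 = 0.25
  a_13 = 40/400 = 0.10, a_23 = 40/400 = 0.10, a_33 = 120/400 = 0.30
I − A =
  [   0.70     0.00    -0.10]
  [  -0.45     0.60    -0.10]
  [  -0.05    -0.25     0.70]
Cofactors of I−A, C_ij = (−1)^(i+j)·(minor ij) (rows/columns in the sector order above):
  C_11 = (0.60)(0.70) − (-0.10)(-0.25) = 0.3950
  C_12 = −[(-0.45)(0.70) − (-0.10)(-0.05)] = 0.3200
  C_13 = (-0.45)(-0.25) − (0.60)(-0.05) = 0.1425
  C_21 = −[(0.00)(0.70) − (-0.10)(-0.25)] = 0.0250
  C_22 = (0.70)(0.70) − (-0.10)(-0.05) = 0.4850
  C_23 = −[(0.70)(-0.25) − (0.00)(-0.05)] = 0.1750
  C_31 = (0.00)(-0.10) − (-0.10)(0.60) = 0.0600
  C_32 = −[(0.70)(-0.10) − (-0.10)(-0.45)] = 0.1150
  C_33 = (0.70)(0.60) − (0.00)(-0.45) = 0.4200
det(I−A) = Σ_j (I−A)_1j·C_1j = (0.70)(0.3950) + (0.00)(0.3200) + (-0.10)(0.1425) = 0.26225
adj(I−A) = Cᵀ =
  [ 0.3950   0.0250   0.0600]
  [ 0.3200   0.4850   0.1150]
  [ 0.1425   0.1750   0.4200]
(I − A)⁻¹ = adj(I−A) / det(I−A) ≈
  [   1.5062     0.0953     0.2288]
  [   1.2202     1.8494     0.4385]
  [   0.5434     0.6673     1.6015]
The output multiplier for sector j is the column-j sum of the Leontief inverse (I − A)⁻¹ = adj(I−A) / det(I−A).
Column 1 of adj(I−A): (0.3950, 0.3200, 0.1425); det(I−A) = 0.26225.
m_1 = (0.3950 + 0.3200 + 0.1425) / 0.26225 = 0.8575 / 0.26225 ≈ 3.270.

m_1 = 3.270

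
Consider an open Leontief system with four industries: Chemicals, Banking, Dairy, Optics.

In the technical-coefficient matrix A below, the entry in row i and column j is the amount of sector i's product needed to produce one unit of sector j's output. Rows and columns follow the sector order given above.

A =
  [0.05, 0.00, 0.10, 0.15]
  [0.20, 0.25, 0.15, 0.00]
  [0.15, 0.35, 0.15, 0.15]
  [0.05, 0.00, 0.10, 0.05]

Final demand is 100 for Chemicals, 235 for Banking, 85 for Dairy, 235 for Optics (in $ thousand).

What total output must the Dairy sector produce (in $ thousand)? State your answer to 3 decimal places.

I − A =
  [   0.95     0.00    -0.10    -0.15]
  [  -0.20     0.75    -0.15     0.00]
  [  -0.15    -0.35     0.85    -0.15]
  [  -0.05     0.00    -0.10     0.95]
Compute the cofactors C_ij = (−1)^(i+j)·(3×3 minor ij) of I−A; the adjugate is their transpose:
adj(I−A) = Cᵀ =
  [ 0.54450   0.03850   0.08250   0.09900]
  [ 0.18100   0.72925   0.15625   0.05325]
  [ 0.17900   0.31325   0.67125   0.13425]
  [ 0.04750   0.03500   0.07500   0.53750]
det(I−A) = Σ_j (I−A)_1j·C_1j = (0.95)(0.54450) + (0.00)(0.18100) + (-0.10)(0.17900) + (-0.15)(0.04750) = 0.49225
(I − A)⁻¹ = adj(I−A) / det(I−A) ≈
  [   1.1061     0.0782     0.1676     0.2011]
  [   0.3677     1.4815     0.3174     0.1082]
  [   0.3636     0.6364     1.3636     0.2727]
  [   0.0965     0.0711     0.1524     1.0919]
x = (I − A)⁻¹ d = adj(I−A)·d / det(I−A), with det(I−A) = 0.49225:
  x_1 = (0.54450·100 + 0.03850·235 + 0.08250·85 + 0.09900·235) / 0.49225 = 93.775 / 0.49225 ≈ 190.503
  x_2 = (0.18100·100 + 0.72925·235 + 0.15625·85 + 0.05325·235) / 0.49225 = 215.26875 / 0.49225 ≈ 437.316
  x_3 = (0.17900·100 + 0.31325·235 + 0.67125·85 + 0.13425·235) / 0.49225 = 180.11875 / 0.49225 ≈ 365.909
  x_4 = (0.04750·100 + 0.03500·235 + 0.07500·85 + 0.53750·235) / 0.49225 = 145.6625 / 0.49225 ≈ 295.912

x_3 = 365.909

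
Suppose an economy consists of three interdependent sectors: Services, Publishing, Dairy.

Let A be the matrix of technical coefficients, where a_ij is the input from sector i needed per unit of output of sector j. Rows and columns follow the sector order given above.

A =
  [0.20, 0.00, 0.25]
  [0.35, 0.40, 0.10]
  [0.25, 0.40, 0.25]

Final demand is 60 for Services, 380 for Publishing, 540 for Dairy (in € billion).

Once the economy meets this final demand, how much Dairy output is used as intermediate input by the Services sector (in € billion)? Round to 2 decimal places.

I − A =
  [   0.80     0.00    -0.25]
  [  -0.35     0.60    -0.10]
  [  -0.25    -0.40     0.75]
Cofactors of I−A, C_ij = (−1)^(i+j)·(minor ij) (rows/columns in the sector order above):
  C_11 = (0.60)(0.75) − (-0.10)(-0.40) = 0.4100
  C_12 = −[(-0.35)(0.75) − (-0.10)(-0.25)] = 0.2875
  C_13 = (-0.35)(-0.40) − (0.60)(-0.25) = 0.2900
  C_21 = −[(0.00)(0.75) − (-0.25)(-0.40)] = 0.1000
  C_22 = (0.80)(0.75) − (-0.25)(-0.25) = 0.5375
  C_23 = −[(0.80)(-0.40) − (0.00)(-0.25)] = 0.3200
  C_31 = (0.00)(-0.10) − (-0.25)(0.60) = 0.1500
  C_32 = −[(0.80)(-0.10) − (-0.25)(-0.35)] = 0.1675
  C_33 = (0.80)(0.60) − (0.00)(-0.35) = 0.4800
det(I−A) = Σ_j (I−A)_1j·C_1j = (0.80)(0.4100) + (0.00)(0.2875) + (-0.25)(0.2900) = 0.2555
adj(I−A) = Cᵀ =
  [ 0.4100   0.1000   0.1500]
  [ 0.2875   0.5375   0.1675]
  [ 0.2900   0.3200   0.4800]
(I − A)⁻¹ = adj(I−A) / det(I−A) ≈
  [   1.6047     0.3914     0.5871]
  [   1.1252     2.1037     0.6556]
  [   1.1350     1.2524     1.8787]
First solve x = (I − A)⁻¹ d = adj(I−A)·d / det(I−A); in particular x_1 = (0.4100·60 + 0.1000·380 + 0.1500·540) / 0.2555 = 143.60 / 0.2555 ≈ 562.0352.
Intermediate flow from 3 to 1: z_31 = a_31 · x_1 = 0.25 × 143.60 / 0.2555 = 35.90 / 0.2555 ≈ 140.51.

z_31 = 140.51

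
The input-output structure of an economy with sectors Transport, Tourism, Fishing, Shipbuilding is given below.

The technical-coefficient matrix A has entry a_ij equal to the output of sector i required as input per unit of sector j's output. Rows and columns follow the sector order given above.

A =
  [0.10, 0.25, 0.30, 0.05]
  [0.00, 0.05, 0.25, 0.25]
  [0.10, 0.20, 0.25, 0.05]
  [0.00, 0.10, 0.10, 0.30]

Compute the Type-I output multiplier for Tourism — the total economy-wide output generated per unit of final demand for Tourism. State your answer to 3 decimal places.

I − A =
  [   0.90    -0.25    -0.30    -0.05]
  [   0.00     0.95    -0.25    -0.25]
  [  -0.10    -0.20     0.75    -0.05]
  [   0.00    -0.10    -0.10     0.70]
Compute the cofactors C_ij = (−1)^(i+j)·(3×3 minor ij) of I−A; the adjugate is their transpose:
adj(I−A) = Cᵀ =
  [ 0.434000   0.178250   0.248000   0.112375]
  [ 0.020000   0.446500   0.180000   0.173750]
  [ 0.064000   0.148500   0.576000   0.098750]
  [ 0.012000   0.085000   0.108000   0.561500]
det(I−A) = Σ_j (I−A)_1j·C_1j = (0.90)(0.434000) + (-0.25)(0.020000) + (-0.30)(0.064000) + (-0.05)(0.012000) = 0.3658
(I − A)⁻¹ = adj(I−A) / det(I−A) ≈
  [   1.1864     0.4873     0.6780     0.3072]
  [   0.0547     1.2206     0.4921     0.4750]
  [   0.1750     0.4060     1.5746     0.2700]
  [   0.0328     0.2324     0.2952     1.5350]
The output multiplier for sector j is the column-j sum of the Leontief inverse (I − A)⁻¹ = adj(I−A) / det(I−A).
Column 2 of adj(I−A): (0.178250, 0.446500, 0.148500, 0.085000); det(I−A) = 0.3658.
m_2 = (0.178250 + 0.446500 + 0.148500 + 0.085000) / 0.3658 = 0.85825 / 0.3658 ≈ 2.346.

m_2 = 2.346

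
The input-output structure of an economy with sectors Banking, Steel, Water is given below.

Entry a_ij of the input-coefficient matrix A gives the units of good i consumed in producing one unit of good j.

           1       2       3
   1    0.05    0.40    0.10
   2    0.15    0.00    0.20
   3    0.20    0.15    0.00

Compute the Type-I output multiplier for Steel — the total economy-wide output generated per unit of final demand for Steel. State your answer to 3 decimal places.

m_2 = 1.904

I − A =
  [   0.95    -0.40    -0.10]
  [  -0.15     1.00    -0.20]
  [  -0.20    -0.15     1.00]
Cofactors of I−A, C_ij = (−1)^(i+j)·(minor ij) (rows/columns in the sector order above):
  C_11 = (1.00)(1.00) − (-0.20)(-0.15) = 0.9700
  C_12 = −[(-0.15)(1.00) − (-0.20)(-0.20)] = 0.1900
  C_13 = (-0.15)(-0.15) − (1.00)(-0.20) = 0.2225
  C_21 = −[(-0.40)(1.00) − (-0.10)(-0.15)] = 0.4150
  C_22 = (0.95)(1.00) − (-0.10)(-0.20) = 0.9300
  C_23 = −[(0.95)(-0.15) − (-0.40)(-0.20)] = 0.2225
  C_31 = (-0.40)(-0.20) − (-0.10)(1.00) = 0.1800
  C_32 = −[(0.95)(-0.20) − (-0.10)(-0.15)] = 0.2050
  C_33 = (0.95)(1.00) − (-0.40)(-0.15) = 0.8900
det(I−A) = Σ_j (I−A)_1j·C_1j = (0.95)(0.9700) + (-0.40)(0.1900) + (-0.10)(0.2225) = 0.82325
adj(I−A) = Cᵀ =
  [ 0.9700   0.4150   0.1800]
  [ 0.1900   0.9300   0.2050]
  [ 0.2225   0.2225   0.8900]
(I − A)⁻¹ = adj(I−A) / det(I−A) ≈
  [   1.1783     0.5041     0.2186]
  [   0.2308     1.1297     0.2490]
  [   0.2703     0.2703     1.0811]
The output multiplier for sector j is the column-j sum of the Leontief inverse (I − A)⁻¹ = adj(I−A) / det(I−A).
Column 2 of adj(I−A): (0.4150, 0.9300, 0.2225); det(I−A) = 0.82325.
m_2 = (0.4150 + 0.9300 + 0.2225) / 0.82325 = 1.5675 / 0.82325 ≈ 1.904.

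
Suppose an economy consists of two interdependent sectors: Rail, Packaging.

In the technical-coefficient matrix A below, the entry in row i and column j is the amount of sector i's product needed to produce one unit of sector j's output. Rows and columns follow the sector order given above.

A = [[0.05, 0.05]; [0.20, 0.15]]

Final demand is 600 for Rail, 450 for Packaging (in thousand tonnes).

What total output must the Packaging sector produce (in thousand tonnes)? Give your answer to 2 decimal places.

I − A =
  [   0.95    -0.05]
  [  -0.20     0.85]
det(I−A) = (0.95)(0.85) − (-0.05)(-0.20) = 0.7975
adj(I−A) = [[0.85, 0.05], [0.20, 0.95]]
(I − A)⁻¹ = adj(I−A) / det(I−A) ≈
  [   1.0658     0.0627]
  [   0.2508     1.1912]
x = (I − A)⁻¹ d = adj(I−A)·d / det(I−A), with det(I−A) = 0.7975:
  x_R = (0.85·600 + 0.05·450) / 0.7975 = 532.50 / 0.7975 ≈ 667.71
  x_P = (0.20·600 + 0.95·450) / 0.7975 = 547.50 / 0.7975 ≈ 686.52

x_P = 686.52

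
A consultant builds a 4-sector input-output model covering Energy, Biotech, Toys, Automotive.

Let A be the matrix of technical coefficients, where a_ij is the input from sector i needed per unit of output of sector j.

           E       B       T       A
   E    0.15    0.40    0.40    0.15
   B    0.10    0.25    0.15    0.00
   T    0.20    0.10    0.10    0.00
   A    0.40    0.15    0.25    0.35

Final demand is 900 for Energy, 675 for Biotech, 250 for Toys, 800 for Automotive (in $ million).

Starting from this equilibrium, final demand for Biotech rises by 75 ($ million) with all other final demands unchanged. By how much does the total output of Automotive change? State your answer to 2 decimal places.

Δx_A = 93.62

I − A =
  [   0.85    -0.40    -0.40    -0.15]
  [  -0.10     0.75    -0.15     0.00]
  [  -0.20    -0.10     0.90     0.00]
  [  -0.40    -0.15    -0.25     0.65]
Compute the cofactors C_ij = (−1)^(i+j)·(3×3 minor ij) of I−A; the adjugate is their transpose:
adj(I−A) = Cᵀ =
  [ 0.429000   0.284000   0.265500   0.099000]
  [ 0.078000   0.383750   0.103625   0.018000]
  [ 0.104000   0.105750   0.341125   0.024000]
  [ 0.322000   0.304000   0.318500   0.449000]
det(I−A) = Σ_j (I−A)_1j·C_1j = (0.85)(0.429000) + (-0.40)(0.078000) + (-0.40)(0.104000) + (-0.15)(0.322000) = 0.24355
(I − A)⁻¹ = adj(I−A) / det(I−A) ≈
  [   1.7614     1.1661     1.0901     0.4065]
  [   0.3203     1.5757     0.4255     0.0739]
  [   0.4270     0.4342     1.4006     0.0985]
  [   1.3221     1.2482     1.3077     1.8436]
Δx = (I − A)⁻¹ Δd with Δd having +75 in the Biotech component and 0 elsewhere.
So Δx_A = L_AB · (+75), where L_AB = adj(I−A)_AB / det(I−A) = 0.304000 / 0.24355.
Δx_A = 0.304000 × (+75) / 0.24355 = 22.80 / 0.24355 ≈ 93.62.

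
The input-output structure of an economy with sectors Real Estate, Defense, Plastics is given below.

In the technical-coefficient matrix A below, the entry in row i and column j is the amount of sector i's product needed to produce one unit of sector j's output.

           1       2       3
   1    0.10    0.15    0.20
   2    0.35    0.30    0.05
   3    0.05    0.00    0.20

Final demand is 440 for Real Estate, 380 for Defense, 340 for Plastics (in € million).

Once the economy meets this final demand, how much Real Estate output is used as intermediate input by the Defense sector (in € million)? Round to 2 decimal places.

z_12 = 142.93

I − A =
  [   0.90    -0.15    -0.20]
  [  -0.35     0.70    -0.05]
  [  -0.05     0.00     0.80]
Cofactors of I−A, C_ij = (−1)^(i+j)·(minor ij) (rows/columns in the sector order above):
  C_11 = (0.70)(0.80) − (-0.05)(0.00) = 0.5600
  C_12 = −[(-0.35)(0.80) − (-0.05)(-0.05)] = 0.2825
  C_13 = (-0.35)(0.00) − (0.70)(-0.05) = 0.0350
  C_21 = −[(-0.15)(0.80) − (-0.20)(0.00)] = 0.1200
  C_22 = (0.90)(0.80) − (-0.20)(-0.05) = 0.7100
  C_23 = −[(0.90)(0.00) − (-0.15)(-0.05)] = 0.0075
  C_31 = (-0.15)(-0.05) − (-0.20)(0.70) = 0.1475
  C_32 = −[(0.90)(-0.05) − (-0.20)(-0.35)] = 0.1150
  C_33 = (0.90)(0.70) − (-0.15)(-0.35) = 0.5775
det(I−A) = Σ_j (I−A)_1j·C_1j = (0.90)(0.5600) + (-0.15)(0.2825) + (-0.20)(0.0350) = 0.454625
adj(I−A) = Cᵀ =
  [ 0.5600   0.1200   0.1475]
  [ 0.2825   0.7100   0.1150]
  [ 0.0350   0.0075   0.5775]
(I − A)⁻¹ = adj(I−A) / det(I−A) ≈
  [   1.2318     0.2640     0.3244]
  [   0.6214     1.5617     0.2530]
  [   0.0770     0.0165     1.2703]
First solve x = (I − A)⁻¹ d = adj(I−A)·d / det(I−A); in particular x_2 = (0.2825·440 + 0.7100·380 + 0.1150·340) / 0.454625 = 433.20 / 0.454625 ≈ 952.8732.
Intermediate flow from 1 to 2: z_12 = a_12 · x_2 = 0.15 × 433.20 / 0.454625 = 64.98 / 0.454625 ≈ 142.93.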